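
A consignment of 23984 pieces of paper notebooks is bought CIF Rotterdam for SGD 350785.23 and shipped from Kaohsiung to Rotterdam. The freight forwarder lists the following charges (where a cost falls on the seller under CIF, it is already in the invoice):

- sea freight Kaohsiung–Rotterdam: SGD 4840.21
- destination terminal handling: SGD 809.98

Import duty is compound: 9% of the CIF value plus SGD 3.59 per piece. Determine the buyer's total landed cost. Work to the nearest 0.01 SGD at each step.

CIF: the seller pays costs through ocean freight and marine insurance to the destination port.
Already in the invoice (seller's account under CIF): freight — exclude.
The CIF price already equals the CIF value: 350785.23
Ad valorem component: 350785.23 × 9% = 31570.67
Specific component: 23984 × 3.59 = 86102.56
Import duty = 31570.67 + 86102.56 = 117673.23
Buyer bears: destination terminal 809.98 + duty 117673.23 = 118483.21
Landed cost = invoice 350785.23 + 118483.21 = 469268.44

Total landed cost: SGD 469268.44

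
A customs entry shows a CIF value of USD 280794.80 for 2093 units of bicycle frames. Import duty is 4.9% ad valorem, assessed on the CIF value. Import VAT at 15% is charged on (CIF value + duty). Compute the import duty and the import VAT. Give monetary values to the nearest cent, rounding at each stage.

Import duty = 280794.80 × 4.9% = 13758.95
VAT base = CIF + duty = 280794.80 + 13758.95 = 294553.75
Import VAT = 294553.75 × 15% = 44183.06

Import duty: USD 13758.95; import VAT: USD 44183.06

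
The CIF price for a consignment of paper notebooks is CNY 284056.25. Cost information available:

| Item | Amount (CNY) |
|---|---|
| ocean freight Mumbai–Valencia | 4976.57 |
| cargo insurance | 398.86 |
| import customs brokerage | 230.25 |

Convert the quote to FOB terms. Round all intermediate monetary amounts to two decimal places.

FOB price: CNY 278680.82

Not relevant to the conversion: brokerage — on the buyer under both terms; not part of either seller's price.
From CIF to FOB, the seller no longer bears: freight, insurance.
FOB price = 284056.25 − 4976.57 − 398.86 = 278680.82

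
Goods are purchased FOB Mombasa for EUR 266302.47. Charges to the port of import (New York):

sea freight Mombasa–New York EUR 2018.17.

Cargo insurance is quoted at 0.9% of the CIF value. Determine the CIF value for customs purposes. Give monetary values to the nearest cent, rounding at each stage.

Let C be the CIF value. C = FOB price + freight + 0.9% × C
C − 0.9% × C = 266302.47 + 2018.17
0.991 × C = 268320.64
C = 268320.64 / 0.991 = 270757.46
Insurance premium = 0.9% × 270757.46 = 2436.82

CIF value: EUR 270757.46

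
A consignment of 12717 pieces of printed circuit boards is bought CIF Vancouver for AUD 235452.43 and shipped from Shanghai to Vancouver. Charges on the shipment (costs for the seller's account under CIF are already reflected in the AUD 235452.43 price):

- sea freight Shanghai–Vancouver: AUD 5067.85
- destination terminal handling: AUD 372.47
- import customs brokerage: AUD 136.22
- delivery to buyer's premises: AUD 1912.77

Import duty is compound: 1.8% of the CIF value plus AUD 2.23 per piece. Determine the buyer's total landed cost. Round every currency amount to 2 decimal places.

CIF: the seller pays costs through ocean freight and marine insurance to the destination port.
Already in the invoice (seller's account under CIF): freight — exclude.
The CIF price already equals the CIF value: 235452.43
Ad valorem component: 235452.43 × 1.8% = 4238.14
Specific component: 12717 × 2.23 = 28358.91
Import duty = 4238.14 + 28358.91 = 32597.05
Buyer bears: destination terminal 372.47 + brokerage 136.22 + delivery 1912.77 + duty 32597.05 = 35018.51
Landed cost = invoice 235452.43 + 35018.51 = 270470.94

Total landed cost: AUD 270470.94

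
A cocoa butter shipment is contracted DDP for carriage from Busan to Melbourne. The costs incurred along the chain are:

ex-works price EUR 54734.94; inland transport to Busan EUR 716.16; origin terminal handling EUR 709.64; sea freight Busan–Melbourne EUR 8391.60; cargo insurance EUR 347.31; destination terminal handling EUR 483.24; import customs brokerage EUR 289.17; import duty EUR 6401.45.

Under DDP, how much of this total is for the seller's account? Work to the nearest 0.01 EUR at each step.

Seller's account: EUR 72073.51

DDP: the seller bears all costs including import duty.
Seller's account: goods 54734.94 + inland to port 716.16 + origin terminal 709.64 + freight 8391.60 + insurance 347.31 + destination terminal 483.24 + brokerage 289.17 + duty 6401.45 = 72073.51
Buyer's account: 0.00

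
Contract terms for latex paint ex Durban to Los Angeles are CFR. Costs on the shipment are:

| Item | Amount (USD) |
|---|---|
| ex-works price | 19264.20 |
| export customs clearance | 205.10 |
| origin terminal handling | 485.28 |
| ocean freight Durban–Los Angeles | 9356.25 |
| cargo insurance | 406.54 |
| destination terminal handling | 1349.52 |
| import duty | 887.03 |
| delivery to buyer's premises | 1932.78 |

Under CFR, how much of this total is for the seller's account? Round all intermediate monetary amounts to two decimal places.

Seller's account: USD 29310.83

CFR: the seller pays costs through ocean freight to the destination port, but not insurance.
Seller's account: goods 19264.20 + export clearance 205.10 + origin terminal 485.28 + freight 9356.25 = 29310.83
Buyer's account: insurance 406.54 + destination terminal 1349.52 + duty 887.03 + delivery 1932.78 = 4575.87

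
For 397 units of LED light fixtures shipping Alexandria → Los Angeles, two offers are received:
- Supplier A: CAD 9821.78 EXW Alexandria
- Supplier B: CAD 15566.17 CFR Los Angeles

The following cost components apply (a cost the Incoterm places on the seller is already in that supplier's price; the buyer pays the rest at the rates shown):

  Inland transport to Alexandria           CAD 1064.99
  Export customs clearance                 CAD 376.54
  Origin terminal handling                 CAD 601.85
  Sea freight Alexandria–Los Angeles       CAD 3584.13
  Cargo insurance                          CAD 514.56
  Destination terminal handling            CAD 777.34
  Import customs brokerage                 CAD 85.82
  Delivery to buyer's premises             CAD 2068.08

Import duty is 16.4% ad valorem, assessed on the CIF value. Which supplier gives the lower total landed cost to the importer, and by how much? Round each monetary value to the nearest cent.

Supplier A (EXW):
CIF value = EXW price + inland to port + export clearance + origin terminal + freight + insurance = 9821.78 + 1064.99 + 376.54 + 601.85 + 3584.13 + 514.56 = 15963.85
Import duty = 15963.85 × 16.4% = 2618.07
Buyer bears (A): 1064.99 + 376.54 + 601.85 + 3584.13 + 514.56 + 777.34 + 85.82 + 2068.08 = 9073.31
Landed cost (A) = invoice 9821.78 + 9073.31 + duty 2618.07 = 21513.16
Supplier B (CFR):
CIF value = CFR price + insurance = 15566.17 + 514.56 = 16080.73
Import duty = 16080.73 × 16.4% = 2637.24
Buyer bears (B): 514.56 + 777.34 + 85.82 + 2068.08 = 3445.80
Landed cost (B) = invoice 15566.17 + 3445.80 + duty 2637.24 = 21649.21
Difference = |21513.16 − 21649.21| = 136.05

Supplier A is cheaper by CAD 136.05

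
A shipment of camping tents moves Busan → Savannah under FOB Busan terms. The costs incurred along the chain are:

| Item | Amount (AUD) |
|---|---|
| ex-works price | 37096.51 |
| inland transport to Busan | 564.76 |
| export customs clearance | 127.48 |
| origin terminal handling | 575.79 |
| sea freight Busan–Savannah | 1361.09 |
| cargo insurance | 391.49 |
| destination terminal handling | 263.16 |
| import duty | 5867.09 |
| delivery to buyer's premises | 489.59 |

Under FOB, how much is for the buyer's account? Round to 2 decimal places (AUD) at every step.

FOB: the seller bears costs until goods are on board at the origin port; the buyer bears freight, insurance and all costs thereafter.
Seller's account: goods 37096.51 + inland to port 564.76 + export clearance 127.48 + origin terminal 575.79 = 38364.54
Buyer's account: freight 1361.09 + insurance 391.49 + destination terminal 263.16 + duty 5867.09 + delivery 489.59 = 8372.42

Buyer's account: AUD 8372.42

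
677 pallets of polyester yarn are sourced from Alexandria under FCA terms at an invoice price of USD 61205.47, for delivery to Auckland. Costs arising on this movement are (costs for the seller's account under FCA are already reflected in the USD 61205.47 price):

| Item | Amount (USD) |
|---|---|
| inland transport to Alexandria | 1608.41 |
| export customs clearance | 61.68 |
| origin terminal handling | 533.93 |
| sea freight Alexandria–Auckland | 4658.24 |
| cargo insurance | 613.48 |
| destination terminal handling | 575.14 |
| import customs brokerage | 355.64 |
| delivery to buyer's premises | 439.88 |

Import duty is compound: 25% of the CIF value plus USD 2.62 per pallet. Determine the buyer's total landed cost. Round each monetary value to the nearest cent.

FCA: the seller delivers export-cleared goods to the carrier; the buyer bears costs from that point.
Already in the invoice (seller's account under FCA): inland to port, export clearance — exclude.
CIF value = FCA price + origin terminal + freight + insurance = 61205.47 + 533.93 + 4658.24 + 613.48 = 67011.12
Ad valorem component: 67011.12 × 25% = 16752.78
Specific component: 677 × 2.62 = 1773.74
Import duty = 16752.78 + 1773.74 = 18526.52
Buyer bears: origin terminal 533.93 + freight 4658.24 + insurance 613.48 + destination terminal 575.14 + brokerage 355.64 + delivery 439.88 + duty 18526.52 = 25702.83
Landed cost = invoice 61205.47 + 25702.83 = 86908.30

Total landed cost: USD 86908.30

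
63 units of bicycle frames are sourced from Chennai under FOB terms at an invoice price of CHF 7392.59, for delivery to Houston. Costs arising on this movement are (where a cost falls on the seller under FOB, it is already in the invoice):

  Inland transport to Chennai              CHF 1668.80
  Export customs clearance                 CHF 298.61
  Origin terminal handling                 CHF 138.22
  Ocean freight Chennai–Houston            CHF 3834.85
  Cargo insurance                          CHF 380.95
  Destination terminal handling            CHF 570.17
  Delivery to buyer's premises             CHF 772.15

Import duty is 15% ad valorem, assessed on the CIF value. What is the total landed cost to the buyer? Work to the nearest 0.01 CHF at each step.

Total landed cost: CHF 14691.97

FOB: the seller bears costs until goods are on board at the origin port; the buyer bears freight, insurance and all costs thereafter.
Already in the invoice (seller's account under FOB): inland to port, export clearance, origin terminal — exclude.
CIF value = FOB price + freight + insurance = 7392.59 + 3834.85 + 380.95 = 11608.39
Import duty = 11608.39 × 15% = 1741.26
Buyer bears: freight 3834.85 + insurance 380.95 + destination terminal 570.17 + delivery 772.15 + duty 1741.26 = 7299.38
Landed cost = invoice 7392.59 + 7299.38 = 14691.97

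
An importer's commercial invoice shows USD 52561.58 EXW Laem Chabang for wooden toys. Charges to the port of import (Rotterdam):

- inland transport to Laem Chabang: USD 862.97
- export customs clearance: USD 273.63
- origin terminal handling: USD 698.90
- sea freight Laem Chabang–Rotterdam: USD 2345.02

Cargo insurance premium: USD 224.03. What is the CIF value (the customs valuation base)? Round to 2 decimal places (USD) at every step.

CIF value: USD 56966.13

CIF = EXW price + pre-shipment costs + freight + insurance
CIF = 52561.58 + 862.97 + 273.63 + 698.90 + 2345.02 + 224.03 = 56966.13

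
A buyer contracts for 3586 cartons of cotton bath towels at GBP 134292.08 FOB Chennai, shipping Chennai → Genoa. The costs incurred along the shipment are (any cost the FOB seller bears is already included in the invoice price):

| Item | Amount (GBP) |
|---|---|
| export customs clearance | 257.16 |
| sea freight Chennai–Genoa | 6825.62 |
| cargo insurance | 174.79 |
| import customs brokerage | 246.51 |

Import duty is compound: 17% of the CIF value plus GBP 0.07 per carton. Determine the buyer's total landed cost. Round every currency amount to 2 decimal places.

FOB: the seller bears costs until goods are on board at the origin port; the buyer bears freight, insurance and all costs thereafter.
Already in the invoice (seller's account under FOB): export clearance — exclude.
CIF value = FOB price + freight + insurance = 134292.08 + 6825.62 + 174.79 = 141292.49
Ad valorem component: 141292.49 × 17% = 24019.72
Specific component: 3586 × 0.07 = 251.02
Import duty = 24019.72 + 251.02 = 24270.74
Buyer bears: freight 6825.62 + insurance 174.79 + brokerage 246.51 + duty 24270.74 = 31517.66
Landed cost = invoice 134292.08 + 31517.66 = 165809.74

Total landed cost: GBP 165809.74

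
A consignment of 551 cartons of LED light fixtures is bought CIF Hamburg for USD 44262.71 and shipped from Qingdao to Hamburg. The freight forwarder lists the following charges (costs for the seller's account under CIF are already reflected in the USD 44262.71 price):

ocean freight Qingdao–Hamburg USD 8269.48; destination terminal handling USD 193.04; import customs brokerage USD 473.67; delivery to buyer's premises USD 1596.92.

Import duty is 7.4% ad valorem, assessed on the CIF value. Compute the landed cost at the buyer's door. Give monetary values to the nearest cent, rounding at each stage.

CIF: the seller pays costs through ocean freight and marine insurance to the destination port.
Already in the invoice (seller's account under CIF): freight — exclude.
The CIF price already equals the CIF value: 44262.71
Import duty = 44262.71 × 7.4% = 3275.44
Buyer bears: destination terminal 193.04 + brokerage 473.67 + delivery 1596.92 + duty 3275.44 = 5539.07
Landed cost = invoice 44262.71 + 5539.07 = 49801.78

Total landed cost: USD 49801.78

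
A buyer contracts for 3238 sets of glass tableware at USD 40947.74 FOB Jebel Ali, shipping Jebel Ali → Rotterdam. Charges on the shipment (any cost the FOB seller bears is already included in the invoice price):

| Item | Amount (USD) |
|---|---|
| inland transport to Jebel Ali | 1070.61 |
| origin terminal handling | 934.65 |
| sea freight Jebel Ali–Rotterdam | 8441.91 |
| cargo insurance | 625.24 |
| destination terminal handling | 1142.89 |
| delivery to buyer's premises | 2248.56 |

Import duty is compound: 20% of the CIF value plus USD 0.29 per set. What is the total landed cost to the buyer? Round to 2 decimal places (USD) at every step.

FOB: the seller bears costs until goods are on board at the origin port; the buyer bears freight, insurance and all costs thereafter.
Already in the invoice (seller's account under FOB): inland to port, origin terminal — exclude.
CIF value = FOB price + freight + insurance = 40947.74 + 8441.91 + 625.24 = 50014.89
Ad valorem component: 50014.89 × 20% = 10002.98
Specific component: 3238 × 0.29 = 939.02
Import duty = 10002.98 + 939.02 = 10942.00
Buyer bears: freight 8441.91 + insurance 625.24 + destination terminal 1142.89 + delivery 2248.56 + duty 10942.00 = 23400.60
Landed cost = invoice 40947.74 + 23400.60 = 64348.34

Total landed cost: USD 64348.34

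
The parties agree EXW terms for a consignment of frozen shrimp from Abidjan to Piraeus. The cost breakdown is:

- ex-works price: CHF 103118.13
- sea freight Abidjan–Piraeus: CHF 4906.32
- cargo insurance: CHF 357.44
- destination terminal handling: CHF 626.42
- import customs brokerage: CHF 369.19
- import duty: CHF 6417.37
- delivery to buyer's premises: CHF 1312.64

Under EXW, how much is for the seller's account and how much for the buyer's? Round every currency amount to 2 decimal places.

EXW: the seller makes goods available at their premises; the buyer bears all onward costs.
Seller's account: goods 103118.13 = 103118.13
Buyer's account: freight 4906.32 + insurance 357.44 + destination terminal 626.42 + brokerage 369.19 + duty 6417.37 + delivery 1312.64 = 13989.38

Seller: CHF 103118.13; buyer: CHF 13989.38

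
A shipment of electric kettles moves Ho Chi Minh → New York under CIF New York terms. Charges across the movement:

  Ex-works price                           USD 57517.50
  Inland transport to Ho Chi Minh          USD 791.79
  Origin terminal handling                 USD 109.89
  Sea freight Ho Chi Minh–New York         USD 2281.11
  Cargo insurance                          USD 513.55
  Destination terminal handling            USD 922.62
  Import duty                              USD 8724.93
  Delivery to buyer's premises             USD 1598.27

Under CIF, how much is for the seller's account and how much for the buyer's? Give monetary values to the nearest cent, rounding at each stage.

CIF: the seller pays costs through ocean freight and marine insurance to the destination port.
Seller's account: goods 57517.50 + inland to port 791.79 + origin terminal 109.89 + freight 2281.11 + insurance 513.55 = 61213.84
Buyer's account: destination terminal 922.62 + duty 8724.93 + delivery 1598.27 = 11245.82

Seller: USD 61213.84; buyer: USD 11245.82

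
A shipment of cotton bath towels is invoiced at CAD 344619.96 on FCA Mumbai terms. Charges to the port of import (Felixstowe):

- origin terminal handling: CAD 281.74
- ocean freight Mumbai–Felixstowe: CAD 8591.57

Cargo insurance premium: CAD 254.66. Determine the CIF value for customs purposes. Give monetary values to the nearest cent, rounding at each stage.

CIF = FCA price + pre-shipment costs + freight + insurance
CIF = 344619.96 + 281.74 + 8591.57 + 254.66 = 353747.93

CIF value: CAD 353747.93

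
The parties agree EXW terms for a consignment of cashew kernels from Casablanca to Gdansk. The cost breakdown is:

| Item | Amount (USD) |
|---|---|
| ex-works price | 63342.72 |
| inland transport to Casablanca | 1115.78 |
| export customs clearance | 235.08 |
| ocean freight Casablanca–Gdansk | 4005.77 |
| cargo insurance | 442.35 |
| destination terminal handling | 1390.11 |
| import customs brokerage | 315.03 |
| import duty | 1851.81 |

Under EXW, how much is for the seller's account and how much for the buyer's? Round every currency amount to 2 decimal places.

Seller: USD 63342.72; buyer: USD 9355.93

EXW: the seller makes goods available at their premises; the buyer bears all onward costs.
Seller's account: goods 63342.72 = 63342.72
Buyer's account: inland to port 1115.78 + export clearance 235.08 + freight 4005.77 + insurance 442.35 + destination terminal 1390.11 + brokerage 315.03 + duty 1851.81 = 9355.93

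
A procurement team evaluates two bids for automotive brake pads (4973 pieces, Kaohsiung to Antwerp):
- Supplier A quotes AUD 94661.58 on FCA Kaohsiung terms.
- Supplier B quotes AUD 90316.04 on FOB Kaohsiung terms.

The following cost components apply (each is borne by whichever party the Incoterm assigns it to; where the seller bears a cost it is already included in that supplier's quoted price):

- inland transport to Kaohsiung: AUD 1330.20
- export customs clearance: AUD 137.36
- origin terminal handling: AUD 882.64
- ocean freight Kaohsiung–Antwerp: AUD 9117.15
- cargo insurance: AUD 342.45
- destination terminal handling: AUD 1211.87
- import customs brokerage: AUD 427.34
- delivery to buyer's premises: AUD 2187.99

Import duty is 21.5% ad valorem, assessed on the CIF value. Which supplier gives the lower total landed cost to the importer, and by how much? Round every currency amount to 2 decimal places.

Supplier A (FCA):
CIF value = FCA price + origin terminal + freight + insurance = 94661.58 + 882.64 + 9117.15 + 342.45 = 105003.82
Import duty = 105003.82 × 21.5% = 22575.82
Buyer bears (A): 882.64 + 9117.15 + 342.45 + 1211.87 + 427.34 + 2187.99 = 14169.44
Landed cost (A) = invoice 94661.58 + 14169.44 + duty 22575.82 = 131406.84
Supplier B (FOB):
CIF value = FOB price + freight + insurance = 90316.04 + 9117.15 + 342.45 = 99775.64
Import duty = 99775.64 × 21.5% = 21451.76
Buyer bears (B): 9117.15 + 342.45 + 1211.87 + 427.34 + 2187.99 = 13286.80
Landed cost (B) = invoice 90316.04 + 13286.80 + duty 21451.76 = 125054.60
Difference = |131406.84 − 125054.60| = 6352.24

Supplier B is cheaper by AUD 6352.24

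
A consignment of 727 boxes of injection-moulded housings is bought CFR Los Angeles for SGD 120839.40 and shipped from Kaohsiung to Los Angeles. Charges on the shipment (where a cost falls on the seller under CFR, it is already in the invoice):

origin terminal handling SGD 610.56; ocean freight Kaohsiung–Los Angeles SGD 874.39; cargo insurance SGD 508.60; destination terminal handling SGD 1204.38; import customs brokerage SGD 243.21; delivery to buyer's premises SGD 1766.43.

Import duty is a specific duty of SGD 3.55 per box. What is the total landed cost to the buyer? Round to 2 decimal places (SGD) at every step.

CFR: the seller pays costs through ocean freight to the destination port, but not insurance.
Already in the invoice (seller's account under CFR): origin terminal, freight — exclude.
CIF value = CFR price + insurance = 120839.40 + 508.60 = 121348.00
Import duty = 727 × 3.55 = 2580.85
Buyer bears: insurance 508.60 + destination terminal 1204.38 + brokerage 243.21 + delivery 1766.43 + duty 2580.85 = 6303.47
Landed cost = invoice 120839.40 + 6303.47 = 127142.87

Total landed cost: SGD 127142.87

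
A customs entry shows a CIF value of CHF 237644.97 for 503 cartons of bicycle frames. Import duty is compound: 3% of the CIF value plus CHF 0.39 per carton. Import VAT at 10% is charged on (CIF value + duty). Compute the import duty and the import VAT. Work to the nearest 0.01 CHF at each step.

Import duty: CHF 7325.52; import VAT: CHF 24497.05

Ad valorem component: 237644.97 × 3% = 7129.35
Specific component: 503 × 0.39 = 196.17
Import duty = 7129.35 + 196.17 = 7325.52
VAT base = CIF + duty = 237644.97 + 7325.52 = 244970.49
Import VAT = 244970.49 × 10% = 24497.05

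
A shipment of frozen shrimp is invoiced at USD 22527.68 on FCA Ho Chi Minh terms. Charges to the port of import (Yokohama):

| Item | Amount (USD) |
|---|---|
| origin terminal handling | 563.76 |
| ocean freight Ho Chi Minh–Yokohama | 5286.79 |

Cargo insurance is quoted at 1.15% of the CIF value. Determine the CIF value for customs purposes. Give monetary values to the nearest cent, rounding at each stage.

CIF value: USD 28708.38

Let C be the CIF value. C = FCA price + pre-shipment costs + freight + 1.15% × C
C − 1.15% × C = 22527.68 + 563.76 + 5286.79
0.9885 × C = 28378.23
C = 28378.23 / 0.9885 = 28708.38
Insurance premium = 1.15% × 28708.38 = 330.15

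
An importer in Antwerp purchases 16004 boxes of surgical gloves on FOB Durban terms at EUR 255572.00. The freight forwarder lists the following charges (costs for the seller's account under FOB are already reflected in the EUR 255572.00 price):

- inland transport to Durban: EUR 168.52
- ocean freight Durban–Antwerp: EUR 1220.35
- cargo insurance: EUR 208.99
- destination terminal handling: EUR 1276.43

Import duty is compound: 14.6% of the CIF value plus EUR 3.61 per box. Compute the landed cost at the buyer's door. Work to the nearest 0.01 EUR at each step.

FOB: the seller bears costs until goods are on board at the origin port; the buyer bears freight, insurance and all costs thereafter.
Already in the invoice (seller's account under FOB): inland to port — exclude.
CIF value = FOB price + freight + insurance = 255572.00 + 1220.35 + 208.99 = 257001.34
Ad valorem component: 257001.34 × 14.6% = 37522.20
Specific component: 16004 × 3.61 = 57774.44
Import duty = 37522.20 + 57774.44 = 95296.64
Buyer bears: freight 1220.35 + insurance 208.99 + destination terminal 1276.43 + duty 95296.64 = 98002.41
Landed cost = invoice 255572.00 + 98002.41 = 353574.41

Total landed cost: EUR 353574.41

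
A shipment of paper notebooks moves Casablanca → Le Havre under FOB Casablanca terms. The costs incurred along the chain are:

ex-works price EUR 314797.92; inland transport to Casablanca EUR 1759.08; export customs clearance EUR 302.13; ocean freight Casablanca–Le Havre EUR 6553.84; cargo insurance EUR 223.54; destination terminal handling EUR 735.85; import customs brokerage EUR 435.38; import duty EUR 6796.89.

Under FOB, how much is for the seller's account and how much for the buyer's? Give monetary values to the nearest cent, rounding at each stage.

FOB: the seller bears costs until goods are on board at the origin port; the buyer bears freight, insurance and all costs thereafter.
Seller's account: goods 314797.92 + inland to port 1759.08 + export clearance 302.13 = 316859.13
Buyer's account: freight 6553.84 + insurance 223.54 + destination terminal 735.85 + brokerage 435.38 + duty 6796.89 = 14745.50

Seller: EUR 316859.13; buyer: EUR 14745.50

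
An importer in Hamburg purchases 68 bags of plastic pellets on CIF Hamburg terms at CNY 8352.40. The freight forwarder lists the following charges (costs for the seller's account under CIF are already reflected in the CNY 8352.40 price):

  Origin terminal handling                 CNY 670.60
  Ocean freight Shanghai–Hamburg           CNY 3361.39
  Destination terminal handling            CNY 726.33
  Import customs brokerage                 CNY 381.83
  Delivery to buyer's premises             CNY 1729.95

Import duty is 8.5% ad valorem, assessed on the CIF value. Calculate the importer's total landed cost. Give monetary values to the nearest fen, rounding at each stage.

Total landed cost: CNY 11900.46

CIF: the seller pays costs through ocean freight and marine insurance to the destination port.
Already in the invoice (seller's account under CIF): origin terminal, freight — exclude.
The CIF price already equals the CIF value: 8352.40
Import duty = 8352.40 × 8.5% = 709.95
Buyer bears: destination terminal 726.33 + brokerage 381.83 + delivery 1729.95 + duty 709.95 = 3548.06
Landed cost = invoice 8352.40 + 3548.06 = 11900.46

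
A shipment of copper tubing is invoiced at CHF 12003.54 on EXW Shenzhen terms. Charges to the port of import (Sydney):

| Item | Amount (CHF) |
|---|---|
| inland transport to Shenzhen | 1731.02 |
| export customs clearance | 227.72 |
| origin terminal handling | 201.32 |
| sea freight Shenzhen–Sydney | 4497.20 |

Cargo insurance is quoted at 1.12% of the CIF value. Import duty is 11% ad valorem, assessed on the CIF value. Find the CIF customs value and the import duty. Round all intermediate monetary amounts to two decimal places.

Let C be the CIF value. C = EXW price + pre-shipment costs + freight + 1.12% × C
C − 1.12% × C = 12003.54 + 1731.02 + 227.72 + 201.32 + 4497.20
0.9888 × C = 18660.80
C = 18660.80 / 0.9888 = 18872.17
Insurance premium = 1.12% × 18872.17 = 211.37
Import duty = 18872.17 × 11% = 2075.94

CIF value: CHF 18872.17; import duty: CHF 2075.94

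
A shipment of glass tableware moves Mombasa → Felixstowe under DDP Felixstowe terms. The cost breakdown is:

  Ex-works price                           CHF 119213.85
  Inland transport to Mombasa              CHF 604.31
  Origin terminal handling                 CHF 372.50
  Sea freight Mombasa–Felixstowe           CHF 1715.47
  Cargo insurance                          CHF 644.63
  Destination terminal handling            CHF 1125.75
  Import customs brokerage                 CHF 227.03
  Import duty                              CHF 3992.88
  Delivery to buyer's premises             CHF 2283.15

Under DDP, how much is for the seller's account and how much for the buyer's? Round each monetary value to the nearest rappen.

DDP: the seller bears all costs including import duty.
Seller's account: goods 119213.85 + inland to port 604.31 + origin terminal 372.50 + freight 1715.47 + insurance 644.63 + destination terminal 1125.75 + brokerage 227.03 + duty 3992.88 + delivery 2283.15 = 130179.57
Buyer's account: 0.00

Seller: CHF 130179.57; buyer: CHF 0.00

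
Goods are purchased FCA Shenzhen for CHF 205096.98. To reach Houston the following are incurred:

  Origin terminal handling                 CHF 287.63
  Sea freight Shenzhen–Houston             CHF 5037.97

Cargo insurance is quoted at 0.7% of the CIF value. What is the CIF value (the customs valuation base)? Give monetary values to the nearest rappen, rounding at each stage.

CIF value: CHF 211905.92

Let C be the CIF value. C = FCA price + pre-shipment costs + freight + 0.7% × C
C − 0.7% × C = 205096.98 + 287.63 + 5037.97
0.993 × C = 210422.58
C = 210422.58 / 0.993 = 211905.92
Insurance premium = 0.7% × 211905.92 = 1483.34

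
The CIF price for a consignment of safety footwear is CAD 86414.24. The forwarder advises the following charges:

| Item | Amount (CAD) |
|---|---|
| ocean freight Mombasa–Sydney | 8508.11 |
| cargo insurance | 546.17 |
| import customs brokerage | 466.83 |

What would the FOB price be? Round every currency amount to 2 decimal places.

Not relevant to the conversion: brokerage — on the buyer under both terms; not part of either seller's price.
From CIF to FOB, the seller no longer bears: freight, insurance.
FOB price = 86414.24 − 8508.11 − 546.17 = 77359.96

FOB price: CAD 77359.96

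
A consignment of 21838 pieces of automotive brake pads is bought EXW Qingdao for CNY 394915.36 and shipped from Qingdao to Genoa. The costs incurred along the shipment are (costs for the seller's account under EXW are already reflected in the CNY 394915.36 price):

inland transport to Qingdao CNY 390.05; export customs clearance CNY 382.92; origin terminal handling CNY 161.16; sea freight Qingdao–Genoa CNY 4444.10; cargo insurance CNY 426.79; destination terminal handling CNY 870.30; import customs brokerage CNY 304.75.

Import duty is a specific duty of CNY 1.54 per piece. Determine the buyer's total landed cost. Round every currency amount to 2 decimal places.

EXW: the seller makes goods available at their premises; the buyer bears all onward costs.
CIF value = EXW price + inland to port + export clearance + origin terminal + freight + insurance = 394915.36 + 390.05 + 382.92 + 161.16 + 4444.10 + 426.79 = 400720.38
Import duty = 21838 × 1.54 = 33630.52
Buyer bears: inland to port 390.05 + export clearance 382.92 + origin terminal 161.16 + freight 4444.10 + insurance 426.79 + destination terminal 870.30 + brokerage 304.75 + duty 33630.52 = 40610.59
Landed cost = invoice 394915.36 + 40610.59 = 435525.95

Total landed cost: CNY 435525.95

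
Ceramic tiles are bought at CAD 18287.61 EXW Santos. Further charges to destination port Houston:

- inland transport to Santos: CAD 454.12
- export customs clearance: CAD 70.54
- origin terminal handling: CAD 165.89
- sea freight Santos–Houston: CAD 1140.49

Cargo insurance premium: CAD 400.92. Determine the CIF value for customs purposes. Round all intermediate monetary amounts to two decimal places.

CIF = EXW price + pre-shipment costs + freight + insurance
CIF = 18287.61 + 454.12 + 70.54 + 165.89 + 1140.49 + 400.92 = 20519.57

CIF value: CAD 20519.57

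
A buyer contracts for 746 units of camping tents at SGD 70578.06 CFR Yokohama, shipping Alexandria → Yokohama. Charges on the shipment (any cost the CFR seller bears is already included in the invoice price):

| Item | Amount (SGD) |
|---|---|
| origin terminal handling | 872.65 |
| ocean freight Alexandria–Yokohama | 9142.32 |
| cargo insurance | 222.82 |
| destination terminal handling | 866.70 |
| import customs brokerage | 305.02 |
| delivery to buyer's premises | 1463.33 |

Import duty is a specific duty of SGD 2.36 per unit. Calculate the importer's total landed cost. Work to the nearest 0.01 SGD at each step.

Total landed cost: SGD 75196.49

CFR: the seller pays costs through ocean freight to the destination port, but not insurance.
Already in the invoice (seller's account under CFR): origin terminal, freight — exclude.
CIF value = CFR price + insurance = 70578.06 + 222.82 = 70800.88
Import duty = 746 × 2.36 = 1760.56
Buyer bears: insurance 222.82 + destination terminal 866.70 + brokerage 305.02 + delivery 1463.33 + duty 1760.56 = 4618.43
Landed cost = invoice 70578.06 + 4618.43 = 75196.49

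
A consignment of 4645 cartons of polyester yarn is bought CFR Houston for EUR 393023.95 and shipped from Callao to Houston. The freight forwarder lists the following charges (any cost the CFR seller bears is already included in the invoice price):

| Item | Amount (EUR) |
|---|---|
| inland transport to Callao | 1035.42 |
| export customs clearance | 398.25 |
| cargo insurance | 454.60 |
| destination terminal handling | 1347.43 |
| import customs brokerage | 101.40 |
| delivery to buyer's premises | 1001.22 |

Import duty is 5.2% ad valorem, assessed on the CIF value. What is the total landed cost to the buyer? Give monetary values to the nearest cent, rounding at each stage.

Total landed cost: EUR 416389.48

CFR: the seller pays costs through ocean freight to the destination port, but not insurance.
Already in the invoice (seller's account under CFR): inland to port, export clearance — exclude.
CIF value = CFR price + insurance = 393023.95 + 454.60 = 393478.55
Import duty = 393478.55 × 5.2% = 20460.88
Buyer bears: insurance 454.60 + destination terminal 1347.43 + brokerage 101.40 + delivery 1001.22 + duty 20460.88 = 23365.53
Landed cost = invoice 393023.95 + 23365.53 = 416389.48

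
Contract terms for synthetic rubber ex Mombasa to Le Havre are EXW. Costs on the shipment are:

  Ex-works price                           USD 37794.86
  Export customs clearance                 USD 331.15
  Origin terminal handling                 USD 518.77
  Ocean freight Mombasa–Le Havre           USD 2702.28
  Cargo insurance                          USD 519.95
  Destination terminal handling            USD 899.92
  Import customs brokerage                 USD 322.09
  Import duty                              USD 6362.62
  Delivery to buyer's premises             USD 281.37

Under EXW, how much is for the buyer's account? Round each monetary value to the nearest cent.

EXW: the seller makes goods available at their premises; the buyer bears all onward costs.
Seller's account: goods 37794.86 = 37794.86
Buyer's account: export clearance 331.15 + origin terminal 518.77 + freight 2702.28 + insurance 519.95 + destination terminal 899.92 + brokerage 322.09 + duty 6362.62 + delivery 281.37 = 11938.15

Buyer's account: USD 11938.15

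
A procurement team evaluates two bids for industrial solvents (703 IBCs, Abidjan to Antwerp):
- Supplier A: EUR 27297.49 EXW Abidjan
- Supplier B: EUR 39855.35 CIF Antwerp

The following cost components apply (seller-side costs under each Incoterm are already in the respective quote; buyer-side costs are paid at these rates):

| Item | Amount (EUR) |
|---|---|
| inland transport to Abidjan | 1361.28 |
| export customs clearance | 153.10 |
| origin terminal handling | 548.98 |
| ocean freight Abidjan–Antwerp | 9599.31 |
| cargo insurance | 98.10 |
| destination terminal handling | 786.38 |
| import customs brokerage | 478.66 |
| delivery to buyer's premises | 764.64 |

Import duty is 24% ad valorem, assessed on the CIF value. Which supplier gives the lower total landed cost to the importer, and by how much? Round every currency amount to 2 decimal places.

Supplier A is cheaper by EUR 988.39

Supplier A (EXW):
CIF value = EXW price + inland to port + export clearance + origin terminal + freight + insurance = 27297.49 + 1361.28 + 153.10 + 548.98 + 9599.31 + 98.10 = 39058.26
Import duty = 39058.26 × 24% = 9373.98
Buyer bears (A): 1361.28 + 153.10 + 548.98 + 9599.31 + 98.10 + 786.38 + 478.66 + 764.64 = 13790.45
Landed cost (A) = invoice 27297.49 + 13790.45 + duty 9373.98 = 50461.92
Supplier B (CIF):
The CIF price already equals the CIF value: 39855.35
Import duty = 39855.35 × 24% = 9565.28
Buyer bears (B): 786.38 + 478.66 + 764.64 = 2029.68
Landed cost (B) = invoice 39855.35 + 2029.68 + duty 9565.28 = 51450.31
Difference = |50461.92 − 51450.31| = 988.39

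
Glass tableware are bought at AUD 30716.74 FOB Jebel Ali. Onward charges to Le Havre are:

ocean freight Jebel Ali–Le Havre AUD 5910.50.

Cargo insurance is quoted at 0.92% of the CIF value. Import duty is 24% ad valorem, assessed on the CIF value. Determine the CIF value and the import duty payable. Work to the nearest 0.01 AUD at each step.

Let C be the CIF value. C = FOB price + freight + 0.92% × C
C − 0.92% × C = 30716.74 + 5910.50
0.9908 × C = 36627.24
C = 36627.24 / 0.9908 = 36967.34
Insurance premium = 0.92% × 36967.34 = 340.10
Import duty = 36967.34 × 24% = 8872.16

CIF value: AUD 36967.34; import duty: AUD 8872.16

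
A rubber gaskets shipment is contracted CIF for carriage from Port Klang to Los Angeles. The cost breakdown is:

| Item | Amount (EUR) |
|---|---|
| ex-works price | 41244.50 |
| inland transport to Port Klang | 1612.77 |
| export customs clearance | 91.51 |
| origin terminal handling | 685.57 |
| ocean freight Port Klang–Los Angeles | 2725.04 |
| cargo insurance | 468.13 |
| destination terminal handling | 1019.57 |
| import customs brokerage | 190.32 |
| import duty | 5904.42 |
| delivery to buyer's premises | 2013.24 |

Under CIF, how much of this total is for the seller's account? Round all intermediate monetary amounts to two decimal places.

Seller's account: EUR 46827.52

CIF: the seller pays costs through ocean freight and marine insurance to the destination port.
Seller's account: goods 41244.50 + inland to port 1612.77 + export clearance 91.51 + origin terminal 685.57 + freight 2725.04 + insurance 468.13 = 46827.52
Buyer's account: destination terminal 1019.57 + brokerage 190.32 + duty 5904.42 + delivery 2013.24 = 9127.55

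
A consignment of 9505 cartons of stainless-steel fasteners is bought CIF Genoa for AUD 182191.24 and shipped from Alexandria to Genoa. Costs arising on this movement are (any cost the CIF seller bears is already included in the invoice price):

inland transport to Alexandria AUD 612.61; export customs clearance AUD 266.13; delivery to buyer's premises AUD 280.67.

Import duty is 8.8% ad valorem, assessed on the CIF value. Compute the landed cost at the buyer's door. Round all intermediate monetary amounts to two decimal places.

Total landed cost: AUD 198504.74

CIF: the seller pays costs through ocean freight and marine insurance to the destination port.
Already in the invoice (seller's account under CIF): inland to port, export clearance — exclude.
The CIF price already equals the CIF value: 182191.24
Import duty = 182191.24 × 8.8% = 16032.83
Buyer bears: delivery 280.67 + duty 16032.83 = 16313.50
Landed cost = invoice 182191.24 + 16313.50 = 198504.74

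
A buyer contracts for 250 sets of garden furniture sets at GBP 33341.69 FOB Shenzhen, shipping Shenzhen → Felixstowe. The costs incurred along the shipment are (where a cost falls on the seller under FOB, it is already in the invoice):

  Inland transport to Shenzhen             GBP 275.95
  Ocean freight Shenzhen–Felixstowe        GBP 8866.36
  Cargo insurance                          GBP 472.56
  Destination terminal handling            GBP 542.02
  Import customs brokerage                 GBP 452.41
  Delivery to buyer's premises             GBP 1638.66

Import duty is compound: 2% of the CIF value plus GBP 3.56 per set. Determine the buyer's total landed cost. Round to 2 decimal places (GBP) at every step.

Total landed cost: GBP 47057.31

FOB: the seller bears costs until goods are on board at the origin port; the buyer bears freight, insurance and all costs thereafter.
Already in the invoice (seller's account under FOB): inland to port — exclude.
CIF value = FOB price + freight + insurance = 33341.69 + 8866.36 + 472.56 = 42680.61
Ad valorem component: 42680.61 × 2% = 853.61
Specific component: 250 × 3.56 = 890.00
Import duty = 853.61 + 890.00 = 1743.61
Buyer bears: freight 8866.36 + insurance 472.56 + destination terminal 542.02 + brokerage 452.41 + delivery 1638.66 + duty 1743.61 = 13715.62
Landed cost = invoice 33341.69 + 13715.62 = 47057.31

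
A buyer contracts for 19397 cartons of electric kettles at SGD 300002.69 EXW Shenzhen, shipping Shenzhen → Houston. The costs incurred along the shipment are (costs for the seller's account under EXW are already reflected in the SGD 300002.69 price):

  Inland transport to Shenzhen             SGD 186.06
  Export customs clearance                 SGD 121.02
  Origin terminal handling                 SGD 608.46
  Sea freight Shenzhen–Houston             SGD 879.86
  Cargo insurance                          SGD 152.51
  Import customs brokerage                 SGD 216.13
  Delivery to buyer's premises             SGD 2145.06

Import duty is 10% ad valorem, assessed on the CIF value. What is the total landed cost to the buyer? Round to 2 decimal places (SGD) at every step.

Total landed cost: SGD 334506.85

EXW: the seller makes goods available at their premises; the buyer bears all onward costs.
CIF value = EXW price + inland to port + export clearance + origin terminal + freight + insurance = 300002.69 + 186.06 + 121.02 + 608.46 + 879.86 + 152.51 = 301950.60
Import duty = 301950.60 × 10% = 30195.06
Buyer bears: inland to port 186.06 + export clearance 121.02 + origin terminal 608.46 + freight 879.86 + insurance 152.51 + brokerage 216.13 + delivery 2145.06 + duty 30195.06 = 34504.16
Landed cost = invoice 300002.69 + 34504.16 = 334506.85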